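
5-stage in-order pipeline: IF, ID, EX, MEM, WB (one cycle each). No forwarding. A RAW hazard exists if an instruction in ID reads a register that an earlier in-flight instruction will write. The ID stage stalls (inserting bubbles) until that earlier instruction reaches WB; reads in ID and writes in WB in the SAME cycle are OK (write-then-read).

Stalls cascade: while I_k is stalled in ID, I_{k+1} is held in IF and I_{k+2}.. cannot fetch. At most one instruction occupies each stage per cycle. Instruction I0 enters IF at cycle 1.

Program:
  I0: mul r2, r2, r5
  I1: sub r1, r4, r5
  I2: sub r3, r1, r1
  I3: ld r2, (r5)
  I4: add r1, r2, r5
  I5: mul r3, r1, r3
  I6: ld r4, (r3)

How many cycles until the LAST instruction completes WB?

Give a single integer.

I0 mul r2 <- r2,r5: IF@1 ID@2 stall=0 (-) EX@3 MEM@4 WB@5
I1 sub r1 <- r4,r5: IF@2 ID@3 stall=0 (-) EX@4 MEM@5 WB@6
I2 sub r3 <- r1,r1: IF@3 ID@4 stall=2 (RAW on I1.r1 (WB@6)) EX@7 MEM@8 WB@9
I3 ld r2 <- r5: IF@4 ID@7 stall=0 (-) EX@8 MEM@9 WB@10
I4 add r1 <- r2,r5: IF@7 ID@8 stall=2 (RAW on I3.r2 (WB@10)) EX@11 MEM@12 WB@13
I5 mul r3 <- r1,r3: IF@8 ID@11 stall=2 (RAW on I4.r1 (WB@13)) EX@14 MEM@15 WB@16
I6 ld r4 <- r3: IF@11 ID@14 stall=2 (RAW on I5.r3 (WB@16)) EX@17 MEM@18 WB@19

Answer: 19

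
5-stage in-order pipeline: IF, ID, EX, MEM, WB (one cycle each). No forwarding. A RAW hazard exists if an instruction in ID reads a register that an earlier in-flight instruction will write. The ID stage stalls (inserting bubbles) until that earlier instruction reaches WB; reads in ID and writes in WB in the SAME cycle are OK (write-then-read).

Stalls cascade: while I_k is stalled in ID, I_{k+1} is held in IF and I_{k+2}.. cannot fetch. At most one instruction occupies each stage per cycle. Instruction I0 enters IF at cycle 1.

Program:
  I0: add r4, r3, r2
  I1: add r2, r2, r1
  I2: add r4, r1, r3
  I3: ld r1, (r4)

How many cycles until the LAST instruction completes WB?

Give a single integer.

Answer: 10

Derivation:
I0 add r4 <- r3,r2: IF@1 ID@2 stall=0 (-) EX@3 MEM@4 WB@5
I1 add r2 <- r2,r1: IF@2 ID@3 stall=0 (-) EX@4 MEM@5 WB@6
I2 add r4 <- r1,r3: IF@3 ID@4 stall=0 (-) EX@5 MEM@6 WB@7
I3 ld r1 <- r4: IF@4 ID@5 stall=2 (RAW on I2.r4 (WB@7)) EX@8 MEM@9 WB@10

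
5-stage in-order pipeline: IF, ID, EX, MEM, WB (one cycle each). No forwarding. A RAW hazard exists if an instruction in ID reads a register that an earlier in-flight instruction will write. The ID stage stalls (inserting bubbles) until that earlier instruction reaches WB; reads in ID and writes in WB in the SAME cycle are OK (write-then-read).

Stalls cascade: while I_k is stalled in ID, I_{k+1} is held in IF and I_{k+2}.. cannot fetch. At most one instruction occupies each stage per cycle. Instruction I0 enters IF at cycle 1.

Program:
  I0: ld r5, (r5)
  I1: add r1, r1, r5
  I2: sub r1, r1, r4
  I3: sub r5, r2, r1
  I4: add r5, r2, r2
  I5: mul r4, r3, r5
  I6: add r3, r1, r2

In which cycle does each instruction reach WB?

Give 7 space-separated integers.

I0 ld r5 <- r5: IF@1 ID@2 stall=0 (-) EX@3 MEM@4 WB@5
I1 add r1 <- r1,r5: IF@2 ID@3 stall=2 (RAW on I0.r5 (WB@5)) EX@6 MEM@7 WB@8
I2 sub r1 <- r1,r4: IF@3 ID@6 stall=2 (RAW on I1.r1 (WB@8)) EX@9 MEM@10 WB@11
I3 sub r5 <- r2,r1: IF@6 ID@9 stall=2 (RAW on I2.r1 (WB@11)) EX@12 MEM@13 WB@14
I4 add r5 <- r2,r2: IF@9 ID@12 stall=0 (-) EX@13 MEM@14 WB@15
I5 mul r4 <- r3,r5: IF@12 ID@13 stall=2 (RAW on I4.r5 (WB@15)) EX@16 MEM@17 WB@18
I6 add r3 <- r1,r2: IF@13 ID@16 stall=0 (-) EX@17 MEM@18 WB@19

Answer: 5 8 11 14 15 18 19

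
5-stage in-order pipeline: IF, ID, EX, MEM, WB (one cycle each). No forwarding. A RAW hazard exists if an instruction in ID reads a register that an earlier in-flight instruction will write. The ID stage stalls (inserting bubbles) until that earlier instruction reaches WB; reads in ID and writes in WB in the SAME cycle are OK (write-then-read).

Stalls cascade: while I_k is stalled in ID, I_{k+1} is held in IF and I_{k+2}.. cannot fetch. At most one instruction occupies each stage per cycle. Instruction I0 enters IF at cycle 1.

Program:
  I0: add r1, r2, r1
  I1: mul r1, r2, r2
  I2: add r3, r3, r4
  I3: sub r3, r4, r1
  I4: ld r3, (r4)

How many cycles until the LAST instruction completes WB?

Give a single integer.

I0 add r1 <- r2,r1: IF@1 ID@2 stall=0 (-) EX@3 MEM@4 WB@5
I1 mul r1 <- r2,r2: IF@2 ID@3 stall=0 (-) EX@4 MEM@5 WB@6
I2 add r3 <- r3,r4: IF@3 ID@4 stall=0 (-) EX@5 MEM@6 WB@7
I3 sub r3 <- r4,r1: IF@4 ID@5 stall=1 (RAW on I1.r1 (WB@6)) EX@7 MEM@8 WB@9
I4 ld r3 <- r4: IF@5 ID@7 stall=0 (-) EX@8 MEM@9 WB@10

Answer: 10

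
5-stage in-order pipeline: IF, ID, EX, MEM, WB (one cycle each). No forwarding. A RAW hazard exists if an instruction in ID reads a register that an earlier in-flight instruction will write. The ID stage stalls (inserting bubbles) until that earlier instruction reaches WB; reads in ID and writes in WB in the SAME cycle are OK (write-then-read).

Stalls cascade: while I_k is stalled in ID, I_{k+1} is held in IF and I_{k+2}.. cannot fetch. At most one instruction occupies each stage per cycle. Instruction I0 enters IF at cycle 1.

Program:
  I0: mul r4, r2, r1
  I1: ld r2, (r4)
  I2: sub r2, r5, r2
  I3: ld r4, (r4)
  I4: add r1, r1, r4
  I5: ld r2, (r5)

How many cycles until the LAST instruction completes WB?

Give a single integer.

Answer: 16

Derivation:
I0 mul r4 <- r2,r1: IF@1 ID@2 stall=0 (-) EX@3 MEM@4 WB@5
I1 ld r2 <- r4: IF@2 ID@3 stall=2 (RAW on I0.r4 (WB@5)) EX@6 MEM@7 WB@8
I2 sub r2 <- r5,r2: IF@3 ID@6 stall=2 (RAW on I1.r2 (WB@8)) EX@9 MEM@10 WB@11
I3 ld r4 <- r4: IF@6 ID@9 stall=0 (-) EX@10 MEM@11 WB@12
I4 add r1 <- r1,r4: IF@9 ID@10 stall=2 (RAW on I3.r4 (WB@12)) EX@13 MEM@14 WB@15
I5 ld r2 <- r5: IF@10 ID@13 stall=0 (-) EX@14 MEM@15 WB@16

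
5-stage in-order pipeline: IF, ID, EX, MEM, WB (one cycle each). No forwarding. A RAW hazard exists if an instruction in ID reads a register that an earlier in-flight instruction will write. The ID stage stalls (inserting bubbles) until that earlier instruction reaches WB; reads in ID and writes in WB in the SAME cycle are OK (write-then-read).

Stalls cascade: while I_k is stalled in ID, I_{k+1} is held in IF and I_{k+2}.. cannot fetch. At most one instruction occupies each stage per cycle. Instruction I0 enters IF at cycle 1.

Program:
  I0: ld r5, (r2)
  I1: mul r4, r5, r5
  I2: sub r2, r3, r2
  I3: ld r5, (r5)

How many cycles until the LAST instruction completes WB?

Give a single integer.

Answer: 10

Derivation:
I0 ld r5 <- r2: IF@1 ID@2 stall=0 (-) EX@3 MEM@4 WB@5
I1 mul r4 <- r5,r5: IF@2 ID@3 stall=2 (RAW on I0.r5 (WB@5)) EX@6 MEM@7 WB@8
I2 sub r2 <- r3,r2: IF@3 ID@6 stall=0 (-) EX@7 MEM@8 WB@9
I3 ld r5 <- r5: IF@6 ID@7 stall=0 (-) EX@8 MEM@9 WB@10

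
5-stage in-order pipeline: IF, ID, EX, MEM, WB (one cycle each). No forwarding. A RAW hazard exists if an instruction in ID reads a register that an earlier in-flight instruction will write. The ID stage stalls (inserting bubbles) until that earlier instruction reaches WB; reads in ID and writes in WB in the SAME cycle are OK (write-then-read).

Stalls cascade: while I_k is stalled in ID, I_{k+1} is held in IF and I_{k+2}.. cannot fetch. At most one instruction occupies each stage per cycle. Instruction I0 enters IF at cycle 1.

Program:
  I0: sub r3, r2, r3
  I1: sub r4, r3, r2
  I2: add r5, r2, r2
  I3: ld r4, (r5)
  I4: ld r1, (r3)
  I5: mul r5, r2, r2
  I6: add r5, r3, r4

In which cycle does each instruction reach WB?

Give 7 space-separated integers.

I0 sub r3 <- r2,r3: IF@1 ID@2 stall=0 (-) EX@3 MEM@4 WB@5
I1 sub r4 <- r3,r2: IF@2 ID@3 stall=2 (RAW on I0.r3 (WB@5)) EX@6 MEM@7 WB@8
I2 add r5 <- r2,r2: IF@3 ID@6 stall=0 (-) EX@7 MEM@8 WB@9
I3 ld r4 <- r5: IF@6 ID@7 stall=2 (RAW on I2.r5 (WB@9)) EX@10 MEM@11 WB@12
I4 ld r1 <- r3: IF@7 ID@10 stall=0 (-) EX@11 MEM@12 WB@13
I5 mul r5 <- r2,r2: IF@10 ID@11 stall=0 (-) EX@12 MEM@13 WB@14
I6 add r5 <- r3,r4: IF@11 ID@12 stall=0 (-) EX@13 MEM@14 WB@15

Answer: 5 8 9 12 13 14 15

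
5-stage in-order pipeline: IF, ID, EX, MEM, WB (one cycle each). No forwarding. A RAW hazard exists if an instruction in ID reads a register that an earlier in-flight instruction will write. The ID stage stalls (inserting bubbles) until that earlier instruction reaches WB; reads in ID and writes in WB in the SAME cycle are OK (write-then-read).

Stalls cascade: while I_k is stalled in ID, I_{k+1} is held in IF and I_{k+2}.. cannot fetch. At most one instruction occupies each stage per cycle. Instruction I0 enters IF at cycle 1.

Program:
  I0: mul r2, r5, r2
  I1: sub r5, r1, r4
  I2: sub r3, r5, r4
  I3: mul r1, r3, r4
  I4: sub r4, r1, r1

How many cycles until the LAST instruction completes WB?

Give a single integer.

Answer: 15

Derivation:
I0 mul r2 <- r5,r2: IF@1 ID@2 stall=0 (-) EX@3 MEM@4 WB@5
I1 sub r5 <- r1,r4: IF@2 ID@3 stall=0 (-) EX@4 MEM@5 WB@6
I2 sub r3 <- r5,r4: IF@3 ID@4 stall=2 (RAW on I1.r5 (WB@6)) EX@7 MEM@8 WB@9
I3 mul r1 <- r3,r4: IF@4 ID@7 stall=2 (RAW on I2.r3 (WB@9)) EX@10 MEM@11 WB@12
I4 sub r4 <- r1,r1: IF@7 ID@10 stall=2 (RAW on I3.r1 (WB@12)) EX@13 MEM@14 WB@15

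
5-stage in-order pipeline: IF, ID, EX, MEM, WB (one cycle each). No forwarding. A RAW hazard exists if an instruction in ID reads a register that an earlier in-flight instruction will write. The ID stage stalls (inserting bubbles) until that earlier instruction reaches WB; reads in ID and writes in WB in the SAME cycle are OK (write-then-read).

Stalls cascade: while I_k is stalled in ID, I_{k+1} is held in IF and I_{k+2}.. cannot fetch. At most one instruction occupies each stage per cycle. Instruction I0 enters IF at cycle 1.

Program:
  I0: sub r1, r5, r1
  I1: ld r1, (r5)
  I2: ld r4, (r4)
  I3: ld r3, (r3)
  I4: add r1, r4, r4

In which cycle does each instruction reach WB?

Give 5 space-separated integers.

I0 sub r1 <- r5,r1: IF@1 ID@2 stall=0 (-) EX@3 MEM@4 WB@5
I1 ld r1 <- r5: IF@2 ID@3 stall=0 (-) EX@4 MEM@5 WB@6
I2 ld r4 <- r4: IF@3 ID@4 stall=0 (-) EX@5 MEM@6 WB@7
I3 ld r3 <- r3: IF@4 ID@5 stall=0 (-) EX@6 MEM@7 WB@8
I4 add r1 <- r4,r4: IF@5 ID@6 stall=1 (RAW on I2.r4 (WB@7)) EX@8 MEM@9 WB@10

Answer: 5 6 7 8 10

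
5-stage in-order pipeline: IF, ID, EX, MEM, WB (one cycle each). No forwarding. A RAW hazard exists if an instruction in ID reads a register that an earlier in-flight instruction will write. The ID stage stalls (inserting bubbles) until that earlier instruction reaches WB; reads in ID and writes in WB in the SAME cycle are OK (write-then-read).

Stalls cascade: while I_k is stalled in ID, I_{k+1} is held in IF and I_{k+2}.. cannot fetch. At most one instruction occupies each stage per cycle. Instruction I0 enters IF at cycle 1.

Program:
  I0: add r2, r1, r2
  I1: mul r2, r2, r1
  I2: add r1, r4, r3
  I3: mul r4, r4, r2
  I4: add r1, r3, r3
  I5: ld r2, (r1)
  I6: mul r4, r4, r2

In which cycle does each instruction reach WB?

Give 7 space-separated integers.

Answer: 5 8 9 11 12 15 18

Derivation:
I0 add r2 <- r1,r2: IF@1 ID@2 stall=0 (-) EX@3 MEM@4 WB@5
I1 mul r2 <- r2,r1: IF@2 ID@3 stall=2 (RAW on I0.r2 (WB@5)) EX@6 MEM@7 WB@8
I2 add r1 <- r4,r3: IF@3 ID@6 stall=0 (-) EX@7 MEM@8 WB@9
I3 mul r4 <- r4,r2: IF@6 ID@7 stall=1 (RAW on I1.r2 (WB@8)) EX@9 MEM@10 WB@11
I4 add r1 <- r3,r3: IF@7 ID@9 stall=0 (-) EX@10 MEM@11 WB@12
I5 ld r2 <- r1: IF@9 ID@10 stall=2 (RAW on I4.r1 (WB@12)) EX@13 MEM@14 WB@15
I6 mul r4 <- r4,r2: IF@10 ID@13 stall=2 (RAW on I5.r2 (WB@15)) EX@16 MEM@17 WB@18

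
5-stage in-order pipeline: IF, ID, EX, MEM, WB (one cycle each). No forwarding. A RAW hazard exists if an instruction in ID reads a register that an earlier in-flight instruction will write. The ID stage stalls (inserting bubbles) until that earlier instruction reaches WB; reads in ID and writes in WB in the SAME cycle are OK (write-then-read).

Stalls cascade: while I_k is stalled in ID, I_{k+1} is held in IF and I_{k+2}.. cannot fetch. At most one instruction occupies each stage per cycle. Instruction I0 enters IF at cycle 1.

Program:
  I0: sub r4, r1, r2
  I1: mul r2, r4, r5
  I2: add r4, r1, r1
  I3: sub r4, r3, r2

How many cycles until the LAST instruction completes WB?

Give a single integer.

I0 sub r4 <- r1,r2: IF@1 ID@2 stall=0 (-) EX@3 MEM@4 WB@5
I1 mul r2 <- r4,r5: IF@2 ID@3 stall=2 (RAW on I0.r4 (WB@5)) EX@6 MEM@7 WB@8
I2 add r4 <- r1,r1: IF@3 ID@6 stall=0 (-) EX@7 MEM@8 WB@9
I3 sub r4 <- r3,r2: IF@6 ID@7 stall=1 (RAW on I1.r2 (WB@8)) EX@9 MEM@10 WB@11

Answer: 11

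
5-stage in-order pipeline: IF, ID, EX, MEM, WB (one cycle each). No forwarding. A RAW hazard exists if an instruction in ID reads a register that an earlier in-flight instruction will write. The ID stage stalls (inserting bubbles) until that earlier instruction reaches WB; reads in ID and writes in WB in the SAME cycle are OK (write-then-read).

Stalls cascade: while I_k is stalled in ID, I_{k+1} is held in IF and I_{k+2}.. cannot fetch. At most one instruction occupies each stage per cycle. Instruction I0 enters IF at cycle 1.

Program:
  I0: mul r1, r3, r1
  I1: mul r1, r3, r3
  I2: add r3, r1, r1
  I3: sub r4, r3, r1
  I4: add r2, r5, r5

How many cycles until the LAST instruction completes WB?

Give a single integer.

I0 mul r1 <- r3,r1: IF@1 ID@2 stall=0 (-) EX@3 MEM@4 WB@5
I1 mul r1 <- r3,r3: IF@2 ID@3 stall=0 (-) EX@4 MEM@5 WB@6
I2 add r3 <- r1,r1: IF@3 ID@4 stall=2 (RAW on I1.r1 (WB@6)) EX@7 MEM@8 WB@9
I3 sub r4 <- r3,r1: IF@4 ID@7 stall=2 (RAW on I2.r3 (WB@9)) EX@10 MEM@11 WB@12
I4 add r2 <- r5,r5: IF@7 ID@10 stall=0 (-) EX@11 MEM@12 WB@13

Answer: 13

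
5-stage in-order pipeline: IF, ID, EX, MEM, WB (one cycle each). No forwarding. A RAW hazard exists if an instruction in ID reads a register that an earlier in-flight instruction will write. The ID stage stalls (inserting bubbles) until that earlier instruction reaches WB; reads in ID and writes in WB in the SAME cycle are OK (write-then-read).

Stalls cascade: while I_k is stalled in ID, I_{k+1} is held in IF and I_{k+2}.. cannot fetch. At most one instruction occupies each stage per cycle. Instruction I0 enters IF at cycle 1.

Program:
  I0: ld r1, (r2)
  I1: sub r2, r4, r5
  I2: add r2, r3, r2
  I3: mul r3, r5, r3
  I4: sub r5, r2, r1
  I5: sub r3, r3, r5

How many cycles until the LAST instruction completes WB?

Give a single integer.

I0 ld r1 <- r2: IF@1 ID@2 stall=0 (-) EX@3 MEM@4 WB@5
I1 sub r2 <- r4,r5: IF@2 ID@3 stall=0 (-) EX@4 MEM@5 WB@6
I2 add r2 <- r3,r2: IF@3 ID@4 stall=2 (RAW on I1.r2 (WB@6)) EX@7 MEM@8 WB@9
I3 mul r3 <- r5,r3: IF@4 ID@7 stall=0 (-) EX@8 MEM@9 WB@10
I4 sub r5 <- r2,r1: IF@7 ID@8 stall=1 (RAW on I2.r2 (WB@9)) EX@10 MEM@11 WB@12
I5 sub r3 <- r3,r5: IF@8 ID@10 stall=2 (RAW on I4.r5 (WB@12)) EX@13 MEM@14 WB@15

Answer: 15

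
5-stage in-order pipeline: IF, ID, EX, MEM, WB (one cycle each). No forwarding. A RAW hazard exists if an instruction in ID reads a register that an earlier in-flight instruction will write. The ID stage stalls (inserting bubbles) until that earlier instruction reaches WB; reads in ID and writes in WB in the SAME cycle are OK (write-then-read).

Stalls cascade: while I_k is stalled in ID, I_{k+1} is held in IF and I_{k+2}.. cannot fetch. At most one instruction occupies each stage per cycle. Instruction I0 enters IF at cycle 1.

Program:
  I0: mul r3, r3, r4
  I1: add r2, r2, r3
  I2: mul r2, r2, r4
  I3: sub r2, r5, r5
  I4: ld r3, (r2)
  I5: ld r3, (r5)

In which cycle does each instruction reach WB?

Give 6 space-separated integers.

I0 mul r3 <- r3,r4: IF@1 ID@2 stall=0 (-) EX@3 MEM@4 WB@5
I1 add r2 <- r2,r3: IF@2 ID@3 stall=2 (RAW on I0.r3 (WB@5)) EX@6 MEM@7 WB@8
I2 mul r2 <- r2,r4: IF@3 ID@6 stall=2 (RAW on I1.r2 (WB@8)) EX@9 MEM@10 WB@11
I3 sub r2 <- r5,r5: IF@6 ID@9 stall=0 (-) EX@10 MEM@11 WB@12
I4 ld r3 <- r2: IF@9 ID@10 stall=2 (RAW on I3.r2 (WB@12)) EX@13 MEM@14 WB@15
I5 ld r3 <- r5: IF@10 ID@13 stall=0 (-) EX@14 MEM@15 WB@16

Answer: 5 8 11 12 15 16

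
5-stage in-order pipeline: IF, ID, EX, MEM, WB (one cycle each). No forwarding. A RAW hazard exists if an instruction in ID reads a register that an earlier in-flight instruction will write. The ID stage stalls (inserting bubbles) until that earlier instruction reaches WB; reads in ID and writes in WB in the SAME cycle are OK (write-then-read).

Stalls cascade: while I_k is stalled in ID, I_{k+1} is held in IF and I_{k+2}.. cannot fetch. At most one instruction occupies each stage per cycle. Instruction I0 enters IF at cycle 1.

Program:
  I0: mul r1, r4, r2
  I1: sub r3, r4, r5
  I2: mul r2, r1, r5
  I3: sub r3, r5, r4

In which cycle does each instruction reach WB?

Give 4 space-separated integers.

Answer: 5 6 8 9

Derivation:
I0 mul r1 <- r4,r2: IF@1 ID@2 stall=0 (-) EX@3 MEM@4 WB@5
I1 sub r3 <- r4,r5: IF@2 ID@3 stall=0 (-) EX@4 MEM@5 WB@6
I2 mul r2 <- r1,r5: IF@3 ID@4 stall=1 (RAW on I0.r1 (WB@5)) EX@6 MEM@7 WB@8
I3 sub r3 <- r5,r4: IF@4 ID@6 stall=0 (-) EX@7 MEM@8 WB@9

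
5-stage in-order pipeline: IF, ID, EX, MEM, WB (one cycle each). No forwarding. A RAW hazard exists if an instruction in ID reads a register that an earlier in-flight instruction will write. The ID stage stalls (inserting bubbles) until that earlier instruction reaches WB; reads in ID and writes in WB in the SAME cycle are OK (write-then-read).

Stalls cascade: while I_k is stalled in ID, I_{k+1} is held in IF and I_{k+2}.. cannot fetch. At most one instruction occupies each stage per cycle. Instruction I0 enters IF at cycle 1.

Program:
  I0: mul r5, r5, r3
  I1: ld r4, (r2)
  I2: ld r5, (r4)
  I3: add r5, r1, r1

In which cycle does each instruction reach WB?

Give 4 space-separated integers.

I0 mul r5 <- r5,r3: IF@1 ID@2 stall=0 (-) EX@3 MEM@4 WB@5
I1 ld r4 <- r2: IF@2 ID@3 stall=0 (-) EX@4 MEM@5 WB@6
I2 ld r5 <- r4: IF@3 ID@4 stall=2 (RAW on I1.r4 (WB@6)) EX@7 MEM@8 WB@9
I3 add r5 <- r1,r1: IF@4 ID@7 stall=0 (-) EX@8 MEM@9 WB@10

Answer: 5 6 9 10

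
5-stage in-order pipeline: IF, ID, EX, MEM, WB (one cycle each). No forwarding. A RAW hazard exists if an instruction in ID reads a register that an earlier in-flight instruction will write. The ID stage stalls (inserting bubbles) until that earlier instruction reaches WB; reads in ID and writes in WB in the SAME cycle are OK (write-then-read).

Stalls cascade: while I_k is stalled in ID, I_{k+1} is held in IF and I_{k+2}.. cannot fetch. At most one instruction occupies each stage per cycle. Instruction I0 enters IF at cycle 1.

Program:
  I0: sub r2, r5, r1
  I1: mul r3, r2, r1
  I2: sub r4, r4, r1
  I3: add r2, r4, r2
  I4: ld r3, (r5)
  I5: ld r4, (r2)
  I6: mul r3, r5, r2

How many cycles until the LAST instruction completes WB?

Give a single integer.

Answer: 16

Derivation:
I0 sub r2 <- r5,r1: IF@1 ID@2 stall=0 (-) EX@3 MEM@4 WB@5
I1 mul r3 <- r2,r1: IF@2 ID@3 stall=2 (RAW on I0.r2 (WB@5)) EX@6 MEM@7 WB@8
I2 sub r4 <- r4,r1: IF@3 ID@6 stall=0 (-) EX@7 MEM@8 WB@9
I3 add r2 <- r4,r2: IF@6 ID@7 stall=2 (RAW on I2.r4 (WB@9)) EX@10 MEM@11 WB@12
I4 ld r3 <- r5: IF@7 ID@10 stall=0 (-) EX@11 MEM@12 WB@13
I5 ld r4 <- r2: IF@10 ID@11 stall=1 (RAW on I3.r2 (WB@12)) EX@13 MEM@14 WB@15
I6 mul r3 <- r5,r2: IF@11 ID@13 stall=0 (-) EX@14 MEM@15 WB@16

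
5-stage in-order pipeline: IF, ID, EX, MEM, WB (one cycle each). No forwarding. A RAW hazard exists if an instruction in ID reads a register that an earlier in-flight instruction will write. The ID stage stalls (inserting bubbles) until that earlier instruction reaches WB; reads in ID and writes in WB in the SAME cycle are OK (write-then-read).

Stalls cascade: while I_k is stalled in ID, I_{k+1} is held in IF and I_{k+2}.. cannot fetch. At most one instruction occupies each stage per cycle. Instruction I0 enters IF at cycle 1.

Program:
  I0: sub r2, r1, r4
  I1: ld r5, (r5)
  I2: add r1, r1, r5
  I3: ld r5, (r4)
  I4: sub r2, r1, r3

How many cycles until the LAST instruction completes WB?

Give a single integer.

Answer: 12

Derivation:
I0 sub r2 <- r1,r4: IF@1 ID@2 stall=0 (-) EX@3 MEM@4 WB@5
I1 ld r5 <- r5: IF@2 ID@3 stall=0 (-) EX@4 MEM@5 WB@6
I2 add r1 <- r1,r5: IF@3 ID@4 stall=2 (RAW on I1.r5 (WB@6)) EX@7 MEM@8 WB@9
I3 ld r5 <- r4: IF@4 ID@7 stall=0 (-) EX@8 MEM@9 WB@10
I4 sub r2 <- r1,r3: IF@7 ID@8 stall=1 (RAW on I2.r1 (WB@9)) EX@10 MEM@11 WB@12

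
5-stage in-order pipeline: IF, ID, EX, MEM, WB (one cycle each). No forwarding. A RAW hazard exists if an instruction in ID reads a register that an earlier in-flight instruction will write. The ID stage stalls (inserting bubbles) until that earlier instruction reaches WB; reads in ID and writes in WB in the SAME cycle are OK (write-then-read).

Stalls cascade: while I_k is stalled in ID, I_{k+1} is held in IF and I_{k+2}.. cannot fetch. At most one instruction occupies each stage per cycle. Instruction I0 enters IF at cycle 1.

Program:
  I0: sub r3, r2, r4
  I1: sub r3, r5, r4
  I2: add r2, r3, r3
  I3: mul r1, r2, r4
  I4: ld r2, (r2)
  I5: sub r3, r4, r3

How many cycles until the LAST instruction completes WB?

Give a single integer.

Answer: 14

Derivation:
I0 sub r3 <- r2,r4: IF@1 ID@2 stall=0 (-) EX@3 MEM@4 WB@5
I1 sub r3 <- r5,r4: IF@2 ID@3 stall=0 (-) EX@4 MEM@5 WB@6
I2 add r2 <- r3,r3: IF@3 ID@4 stall=2 (RAW on I1.r3 (WB@6)) EX@7 MEM@8 WB@9
I3 mul r1 <- r2,r4: IF@4 ID@7 stall=2 (RAW on I2.r2 (WB@9)) EX@10 MEM@11 WB@12
I4 ld r2 <- r2: IF@7 ID@10 stall=0 (-) EX@11 MEM@12 WB@13
I5 sub r3 <- r4,r3: IF@10 ID@11 stall=0 (-) EX@12 MEM@13 WB@14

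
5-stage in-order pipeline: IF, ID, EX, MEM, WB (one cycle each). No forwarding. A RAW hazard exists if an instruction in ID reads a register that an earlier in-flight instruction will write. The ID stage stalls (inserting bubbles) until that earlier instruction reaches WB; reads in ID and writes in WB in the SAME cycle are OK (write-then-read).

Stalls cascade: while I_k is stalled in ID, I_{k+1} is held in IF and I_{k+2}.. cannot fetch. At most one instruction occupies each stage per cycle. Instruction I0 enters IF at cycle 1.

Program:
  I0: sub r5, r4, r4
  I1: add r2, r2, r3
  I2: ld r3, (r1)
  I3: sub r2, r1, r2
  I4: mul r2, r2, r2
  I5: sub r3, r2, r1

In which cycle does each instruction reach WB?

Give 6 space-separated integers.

I0 sub r5 <- r4,r4: IF@1 ID@2 stall=0 (-) EX@3 MEM@4 WB@5
I1 add r2 <- r2,r3: IF@2 ID@3 stall=0 (-) EX@4 MEM@5 WB@6
I2 ld r3 <- r1: IF@3 ID@4 stall=0 (-) EX@5 MEM@6 WB@7
I3 sub r2 <- r1,r2: IF@4 ID@5 stall=1 (RAW on I1.r2 (WB@6)) EX@7 MEM@8 WB@9
I4 mul r2 <- r2,r2: IF@5 ID@7 stall=2 (RAW on I3.r2 (WB@9)) EX@10 MEM@11 WB@12
I5 sub r3 <- r2,r1: IF@7 ID@10 stall=2 (RAW on I4.r2 (WB@12)) EX@13 MEM@14 WB@15

Answer: 5 6 7 9 12 15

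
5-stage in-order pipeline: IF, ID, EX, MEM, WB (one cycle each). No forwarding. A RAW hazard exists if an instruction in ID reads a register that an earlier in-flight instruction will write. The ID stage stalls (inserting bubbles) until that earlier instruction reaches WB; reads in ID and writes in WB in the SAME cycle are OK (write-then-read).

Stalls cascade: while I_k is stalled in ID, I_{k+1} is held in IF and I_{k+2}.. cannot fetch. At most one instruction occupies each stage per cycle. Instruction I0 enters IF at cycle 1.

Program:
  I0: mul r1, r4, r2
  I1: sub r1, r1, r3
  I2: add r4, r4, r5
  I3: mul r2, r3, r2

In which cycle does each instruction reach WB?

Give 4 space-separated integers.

Answer: 5 8 9 10

Derivation:
I0 mul r1 <- r4,r2: IF@1 ID@2 stall=0 (-) EX@3 MEM@4 WB@5
I1 sub r1 <- r1,r3: IF@2 ID@3 stall=2 (RAW on I0.r1 (WB@5)) EX@6 MEM@7 WB@8
I2 add r4 <- r4,r5: IF@3 ID@6 stall=0 (-) EX@7 MEM@8 WB@9
I3 mul r2 <- r3,r2: IF@6 ID@7 stall=0 (-) EX@8 MEM@9 WB@10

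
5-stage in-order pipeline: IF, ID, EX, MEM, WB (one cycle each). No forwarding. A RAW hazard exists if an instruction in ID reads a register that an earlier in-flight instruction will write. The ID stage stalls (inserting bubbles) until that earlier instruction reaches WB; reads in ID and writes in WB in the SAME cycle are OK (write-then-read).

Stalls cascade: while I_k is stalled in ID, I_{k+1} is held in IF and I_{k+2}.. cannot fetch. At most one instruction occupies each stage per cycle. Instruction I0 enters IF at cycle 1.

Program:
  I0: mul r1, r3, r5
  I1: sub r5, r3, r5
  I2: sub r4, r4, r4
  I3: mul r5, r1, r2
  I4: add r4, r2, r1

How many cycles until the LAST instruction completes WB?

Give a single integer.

Answer: 9

Derivation:
I0 mul r1 <- r3,r5: IF@1 ID@2 stall=0 (-) EX@3 MEM@4 WB@5
I1 sub r5 <- r3,r5: IF@2 ID@3 stall=0 (-) EX@4 MEM@5 WB@6
I2 sub r4 <- r4,r4: IF@3 ID@4 stall=0 (-) EX@5 MEM@6 WB@7
I3 mul r5 <- r1,r2: IF@4 ID@5 stall=0 (-) EX@6 MEM@7 WB@8
I4 add r4 <- r2,r1: IF@5 ID@6 stall=0 (-) EX@7 MEM@8 WB@9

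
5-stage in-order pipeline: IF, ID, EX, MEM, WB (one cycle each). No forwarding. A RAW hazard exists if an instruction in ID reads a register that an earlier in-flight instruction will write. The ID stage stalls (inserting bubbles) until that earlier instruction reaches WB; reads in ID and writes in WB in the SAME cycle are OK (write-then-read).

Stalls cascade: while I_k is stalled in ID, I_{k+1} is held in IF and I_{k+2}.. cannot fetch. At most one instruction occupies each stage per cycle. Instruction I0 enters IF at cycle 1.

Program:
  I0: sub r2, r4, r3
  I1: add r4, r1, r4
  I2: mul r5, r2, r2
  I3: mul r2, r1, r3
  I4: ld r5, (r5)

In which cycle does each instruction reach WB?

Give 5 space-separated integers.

Answer: 5 6 8 9 11

Derivation:
I0 sub r2 <- r4,r3: IF@1 ID@2 stall=0 (-) EX@3 MEM@4 WB@5
I1 add r4 <- r1,r4: IF@2 ID@3 stall=0 (-) EX@4 MEM@5 WB@6
I2 mul r5 <- r2,r2: IF@3 ID@4 stall=1 (RAW on I0.r2 (WB@5)) EX@6 MEM@7 WB@8
I3 mul r2 <- r1,r3: IF@4 ID@6 stall=0 (-) EX@7 MEM@8 WB@9
I4 ld r5 <- r5: IF@6 ID@7 stall=1 (RAW on I2.r5 (WB@8)) EX@9 MEM@10 WB@11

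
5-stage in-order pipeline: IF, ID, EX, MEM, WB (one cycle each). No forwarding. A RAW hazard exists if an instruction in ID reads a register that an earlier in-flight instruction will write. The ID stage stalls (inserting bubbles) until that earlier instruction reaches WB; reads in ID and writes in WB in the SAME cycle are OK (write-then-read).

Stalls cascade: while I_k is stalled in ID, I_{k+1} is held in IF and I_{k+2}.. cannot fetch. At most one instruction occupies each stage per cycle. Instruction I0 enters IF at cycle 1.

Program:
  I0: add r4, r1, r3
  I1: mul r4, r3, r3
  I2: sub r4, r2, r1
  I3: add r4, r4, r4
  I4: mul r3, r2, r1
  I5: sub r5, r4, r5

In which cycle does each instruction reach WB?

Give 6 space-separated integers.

I0 add r4 <- r1,r3: IF@1 ID@2 stall=0 (-) EX@3 MEM@4 WB@5
I1 mul r4 <- r3,r3: IF@2 ID@3 stall=0 (-) EX@4 MEM@5 WB@6
I2 sub r4 <- r2,r1: IF@3 ID@4 stall=0 (-) EX@5 MEM@6 WB@7
I3 add r4 <- r4,r4: IF@4 ID@5 stall=2 (RAW on I2.r4 (WB@7)) EX@8 MEM@9 WB@10
I4 mul r3 <- r2,r1: IF@5 ID@8 stall=0 (-) EX@9 MEM@10 WB@11
I5 sub r5 <- r4,r5: IF@8 ID@9 stall=1 (RAW on I3.r4 (WB@10)) EX@11 MEM@12 WB@13

Answer: 5 6 7 10 11 13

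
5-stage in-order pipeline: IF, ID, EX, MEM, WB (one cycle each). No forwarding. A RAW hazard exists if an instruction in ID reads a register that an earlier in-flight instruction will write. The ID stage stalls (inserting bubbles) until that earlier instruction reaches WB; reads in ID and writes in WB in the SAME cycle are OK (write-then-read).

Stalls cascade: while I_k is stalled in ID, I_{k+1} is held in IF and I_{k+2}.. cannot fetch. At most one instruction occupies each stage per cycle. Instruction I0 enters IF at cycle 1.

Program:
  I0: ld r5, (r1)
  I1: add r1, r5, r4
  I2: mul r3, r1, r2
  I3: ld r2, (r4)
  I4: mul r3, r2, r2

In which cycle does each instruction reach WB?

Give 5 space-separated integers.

I0 ld r5 <- r1: IF@1 ID@2 stall=0 (-) EX@3 MEM@4 WB@5
I1 add r1 <- r5,r4: IF@2 ID@3 stall=2 (RAW on I0.r5 (WB@5)) EX@6 MEM@7 WB@8
I2 mul r3 <- r1,r2: IF@3 ID@6 stall=2 (RAW on I1.r1 (WB@8)) EX@9 MEM@10 WB@11
I3 ld r2 <- r4: IF@6 ID@9 stall=0 (-) EX@10 MEM@11 WB@12
I4 mul r3 <- r2,r2: IF@9 ID@10 stall=2 (RAW on I3.r2 (WB@12)) EX@13 MEM@14 WB@15

Answer: 5 8 11 12 15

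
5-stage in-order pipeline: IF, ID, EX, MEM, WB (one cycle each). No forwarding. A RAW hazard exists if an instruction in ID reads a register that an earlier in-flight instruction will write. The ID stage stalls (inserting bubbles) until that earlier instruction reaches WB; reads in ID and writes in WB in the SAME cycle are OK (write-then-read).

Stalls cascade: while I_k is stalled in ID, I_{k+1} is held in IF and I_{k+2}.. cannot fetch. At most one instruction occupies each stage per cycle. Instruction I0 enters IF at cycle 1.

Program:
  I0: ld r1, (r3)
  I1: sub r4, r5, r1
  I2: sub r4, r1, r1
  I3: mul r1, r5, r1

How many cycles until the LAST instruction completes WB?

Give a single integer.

I0 ld r1 <- r3: IF@1 ID@2 stall=0 (-) EX@3 MEM@4 WB@5
I1 sub r4 <- r5,r1: IF@2 ID@3 stall=2 (RAW on I0.r1 (WB@5)) EX@6 MEM@7 WB@8
I2 sub r4 <- r1,r1: IF@3 ID@6 stall=0 (-) EX@7 MEM@8 WB@9
I3 mul r1 <- r5,r1: IF@6 ID@7 stall=0 (-) EX@8 MEM@9 WB@10

Answer: 10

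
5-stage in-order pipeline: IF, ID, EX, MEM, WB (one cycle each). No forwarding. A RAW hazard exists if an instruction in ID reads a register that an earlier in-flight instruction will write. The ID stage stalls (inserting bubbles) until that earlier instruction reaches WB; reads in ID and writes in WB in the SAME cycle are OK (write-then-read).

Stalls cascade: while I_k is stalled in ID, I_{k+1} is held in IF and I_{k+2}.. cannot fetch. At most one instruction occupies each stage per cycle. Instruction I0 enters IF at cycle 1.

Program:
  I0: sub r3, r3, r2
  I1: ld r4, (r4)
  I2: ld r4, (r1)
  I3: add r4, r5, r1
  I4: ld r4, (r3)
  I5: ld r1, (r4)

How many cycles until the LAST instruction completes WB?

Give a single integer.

Answer: 12

Derivation:
I0 sub r3 <- r3,r2: IF@1 ID@2 stall=0 (-) EX@3 MEM@4 WB@5
I1 ld r4 <- r4: IF@2 ID@3 stall=0 (-) EX@4 MEM@5 WB@6
I2 ld r4 <- r1: IF@3 ID@4 stall=0 (-) EX@5 MEM@6 WB@7
I3 add r4 <- r5,r1: IF@4 ID@5 stall=0 (-) EX@6 MEM@7 WB@8
I4 ld r4 <- r3: IF@5 ID@6 stall=0 (-) EX@7 MEM@8 WB@9
I5 ld r1 <- r4: IF@6 ID@7 stall=2 (RAW on I4.r4 (WB@9)) EX@10 MEM@11 WB@12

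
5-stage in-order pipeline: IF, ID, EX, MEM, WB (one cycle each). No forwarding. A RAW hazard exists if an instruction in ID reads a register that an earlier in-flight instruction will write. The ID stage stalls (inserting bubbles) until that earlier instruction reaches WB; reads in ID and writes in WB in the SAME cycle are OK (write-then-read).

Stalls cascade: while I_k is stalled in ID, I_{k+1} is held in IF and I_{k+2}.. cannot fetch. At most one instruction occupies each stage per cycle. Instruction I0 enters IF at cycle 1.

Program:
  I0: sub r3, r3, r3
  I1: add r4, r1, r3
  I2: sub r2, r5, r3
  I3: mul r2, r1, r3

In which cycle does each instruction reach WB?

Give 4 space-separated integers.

Answer: 5 8 9 10

Derivation:
I0 sub r3 <- r3,r3: IF@1 ID@2 stall=0 (-) EX@3 MEM@4 WB@5
I1 add r4 <- r1,r3: IF@2 ID@3 stall=2 (RAW on I0.r3 (WB@5)) EX@6 MEM@7 WB@8
I2 sub r2 <- r5,r3: IF@3 ID@6 stall=0 (-) EX@7 MEM@8 WB@9
I3 mul r2 <- r1,r3: IF@6 ID@7 stall=0 (-) EX@8 MEM@9 WB@10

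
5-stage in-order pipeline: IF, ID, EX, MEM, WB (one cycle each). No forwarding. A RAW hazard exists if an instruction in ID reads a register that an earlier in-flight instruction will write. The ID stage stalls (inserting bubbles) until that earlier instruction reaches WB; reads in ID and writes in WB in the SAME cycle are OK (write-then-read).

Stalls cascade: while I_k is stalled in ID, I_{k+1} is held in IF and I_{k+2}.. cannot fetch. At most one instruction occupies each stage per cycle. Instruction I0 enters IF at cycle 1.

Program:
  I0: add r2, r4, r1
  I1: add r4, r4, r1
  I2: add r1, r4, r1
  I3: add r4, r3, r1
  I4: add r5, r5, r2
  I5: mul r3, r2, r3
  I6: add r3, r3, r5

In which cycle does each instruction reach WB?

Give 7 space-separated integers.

Answer: 5 6 9 12 13 14 17

Derivation:
I0 add r2 <- r4,r1: IF@1 ID@2 stall=0 (-) EX@3 MEM@4 WB@5
I1 add r4 <- r4,r1: IF@2 ID@3 stall=0 (-) EX@4 MEM@5 WB@6
I2 add r1 <- r4,r1: IF@3 ID@4 stall=2 (RAW on I1.r4 (WB@6)) EX@7 MEM@8 WB@9
I3 add r4 <- r3,r1: IF@4 ID@7 stall=2 (RAW on I2.r1 (WB@9)) EX@10 MEM@11 WB@12
I4 add r5 <- r5,r2: IF@7 ID@10 stall=0 (-) EX@11 MEM@12 WB@13
I5 mul r3 <- r2,r3: IF@10 ID@11 stall=0 (-) EX@12 MEM@13 WB@14
I6 add r3 <- r3,r5: IF@11 ID@12 stall=2 (RAW on I5.r3 (WB@14)) EX@15 MEM@16 WB@17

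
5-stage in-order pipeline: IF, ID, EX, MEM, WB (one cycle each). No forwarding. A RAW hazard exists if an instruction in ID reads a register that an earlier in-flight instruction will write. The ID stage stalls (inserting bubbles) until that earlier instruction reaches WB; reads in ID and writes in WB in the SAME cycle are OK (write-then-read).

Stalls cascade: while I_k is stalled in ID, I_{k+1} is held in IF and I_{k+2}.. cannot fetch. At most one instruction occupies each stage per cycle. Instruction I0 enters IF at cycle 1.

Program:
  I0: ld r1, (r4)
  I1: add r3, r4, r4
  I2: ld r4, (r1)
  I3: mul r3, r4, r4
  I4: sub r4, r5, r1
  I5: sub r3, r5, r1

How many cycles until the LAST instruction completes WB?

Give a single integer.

I0 ld r1 <- r4: IF@1 ID@2 stall=0 (-) EX@3 MEM@4 WB@5
I1 add r3 <- r4,r4: IF@2 ID@3 stall=0 (-) EX@4 MEM@5 WB@6
I2 ld r4 <- r1: IF@3 ID@4 stall=1 (RAW on I0.r1 (WB@5)) EX@6 MEM@7 WB@8
I3 mul r3 <- r4,r4: IF@4 ID@6 stall=2 (RAW on I2.r4 (WB@8)) EX@9 MEM@10 WB@11
I4 sub r4 <- r5,r1: IF@6 ID@9 stall=0 (-) EX@10 MEM@11 WB@12
I5 sub r3 <- r5,r1: IF@9 ID@10 stall=0 (-) EX@11 MEM@12 WB@13

Answer: 13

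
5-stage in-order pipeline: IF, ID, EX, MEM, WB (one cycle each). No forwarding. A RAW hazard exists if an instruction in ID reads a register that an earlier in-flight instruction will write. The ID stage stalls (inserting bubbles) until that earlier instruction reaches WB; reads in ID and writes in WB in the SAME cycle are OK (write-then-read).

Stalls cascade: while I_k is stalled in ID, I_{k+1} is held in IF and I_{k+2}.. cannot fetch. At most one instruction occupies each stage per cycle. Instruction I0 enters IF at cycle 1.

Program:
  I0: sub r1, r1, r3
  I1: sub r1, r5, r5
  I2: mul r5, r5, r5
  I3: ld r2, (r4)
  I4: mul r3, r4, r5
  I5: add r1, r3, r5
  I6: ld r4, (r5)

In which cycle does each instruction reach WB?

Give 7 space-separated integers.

Answer: 5 6 7 8 10 13 14

Derivation:
I0 sub r1 <- r1,r3: IF@1 ID@2 stall=0 (-) EX@3 MEM@4 WB@5
I1 sub r1 <- r5,r5: IF@2 ID@3 stall=0 (-) EX@4 MEM@5 WB@6
I2 mul r5 <- r5,r5: IF@3 ID@4 stall=0 (-) EX@5 MEM@6 WB@7
I3 ld r2 <- r4: IF@4 ID@5 stall=0 (-) EX@6 MEM@7 WB@8
I4 mul r3 <- r4,r5: IF@5 ID@6 stall=1 (RAW on I2.r5 (WB@7)) EX@8 MEM@9 WB@10
I5 add r1 <- r3,r5: IF@6 ID@8 stall=2 (RAW on I4.r3 (WB@10)) EX@11 MEM@12 WB@13
I6 ld r4 <- r5: IF@8 ID@11 stall=0 (-) EX@12 MEM@13 WB@14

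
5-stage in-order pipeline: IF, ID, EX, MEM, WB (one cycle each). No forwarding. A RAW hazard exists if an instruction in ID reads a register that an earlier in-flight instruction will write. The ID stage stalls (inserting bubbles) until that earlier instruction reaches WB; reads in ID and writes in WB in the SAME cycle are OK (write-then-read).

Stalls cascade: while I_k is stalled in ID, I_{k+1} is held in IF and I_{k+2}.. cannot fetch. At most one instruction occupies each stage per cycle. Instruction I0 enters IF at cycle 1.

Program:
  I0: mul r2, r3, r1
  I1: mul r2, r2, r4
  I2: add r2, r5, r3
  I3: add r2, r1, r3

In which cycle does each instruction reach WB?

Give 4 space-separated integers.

Answer: 5 8 9 10

Derivation:
I0 mul r2 <- r3,r1: IF@1 ID@2 stall=0 (-) EX@3 MEM@4 WB@5
I1 mul r2 <- r2,r4: IF@2 ID@3 stall=2 (RAW on I0.r2 (WB@5)) EX@6 MEM@7 WB@8
I2 add r2 <- r5,r3: IF@3 ID@6 stall=0 (-) EX@7 MEM@8 WB@9
I3 add r2 <- r1,r3: IF@6 ID@7 stall=0 (-) EX@8 MEM@9 WB@10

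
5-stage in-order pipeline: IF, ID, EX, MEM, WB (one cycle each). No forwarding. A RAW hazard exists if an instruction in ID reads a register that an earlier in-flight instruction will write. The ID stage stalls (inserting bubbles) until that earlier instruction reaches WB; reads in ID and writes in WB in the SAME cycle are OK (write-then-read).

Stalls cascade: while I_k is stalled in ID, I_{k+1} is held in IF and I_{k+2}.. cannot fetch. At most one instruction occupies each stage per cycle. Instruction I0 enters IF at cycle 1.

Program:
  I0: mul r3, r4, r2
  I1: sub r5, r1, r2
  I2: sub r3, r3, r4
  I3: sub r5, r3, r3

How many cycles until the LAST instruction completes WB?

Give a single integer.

I0 mul r3 <- r4,r2: IF@1 ID@2 stall=0 (-) EX@3 MEM@4 WB@5
I1 sub r5 <- r1,r2: IF@2 ID@3 stall=0 (-) EX@4 MEM@5 WB@6
I2 sub r3 <- r3,r4: IF@3 ID@4 stall=1 (RAW on I0.r3 (WB@5)) EX@6 MEM@7 WB@8
I3 sub r5 <- r3,r3: IF@4 ID@6 stall=2 (RAW on I2.r3 (WB@8)) EX@9 MEM@10 WB@11

Answer: 11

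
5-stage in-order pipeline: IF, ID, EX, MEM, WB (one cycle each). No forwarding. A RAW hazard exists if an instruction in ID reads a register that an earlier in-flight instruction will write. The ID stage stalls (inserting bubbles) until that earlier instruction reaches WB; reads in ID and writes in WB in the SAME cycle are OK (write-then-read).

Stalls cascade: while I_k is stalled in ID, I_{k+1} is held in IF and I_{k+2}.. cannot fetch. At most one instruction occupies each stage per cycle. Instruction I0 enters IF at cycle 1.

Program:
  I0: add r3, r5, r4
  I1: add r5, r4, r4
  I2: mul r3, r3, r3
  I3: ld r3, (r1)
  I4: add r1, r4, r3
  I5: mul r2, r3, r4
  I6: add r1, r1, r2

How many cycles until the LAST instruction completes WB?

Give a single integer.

I0 add r3 <- r5,r4: IF@1 ID@2 stall=0 (-) EX@3 MEM@4 WB@5
I1 add r5 <- r4,r4: IF@2 ID@3 stall=0 (-) EX@4 MEM@5 WB@6
I2 mul r3 <- r3,r3: IF@3 ID@4 stall=1 (RAW on I0.r3 (WB@5)) EX@6 MEM@7 WB@8
I3 ld r3 <- r1: IF@4 ID@6 stall=0 (-) EX@7 MEM@8 WB@9
I4 add r1 <- r4,r3: IF@6 ID@7 stall=2 (RAW on I3.r3 (WB@9)) EX@10 MEM@11 WB@12
I5 mul r2 <- r3,r4: IF@7 ID@10 stall=0 (-) EX@11 MEM@12 WB@13
I6 add r1 <- r1,r2: IF@10 ID@11 stall=2 (RAW on I5.r2 (WB@13)) EX@14 MEM@15 WB@16

Answer: 16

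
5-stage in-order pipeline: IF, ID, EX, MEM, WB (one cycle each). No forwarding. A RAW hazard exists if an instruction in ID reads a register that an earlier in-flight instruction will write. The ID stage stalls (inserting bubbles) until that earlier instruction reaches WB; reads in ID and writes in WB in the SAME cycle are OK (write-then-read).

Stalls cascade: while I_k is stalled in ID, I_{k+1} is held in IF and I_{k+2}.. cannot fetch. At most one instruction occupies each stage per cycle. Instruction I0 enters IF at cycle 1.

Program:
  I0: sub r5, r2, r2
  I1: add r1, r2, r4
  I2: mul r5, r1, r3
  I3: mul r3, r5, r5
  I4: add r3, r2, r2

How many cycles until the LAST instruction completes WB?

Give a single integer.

I0 sub r5 <- r2,r2: IF@1 ID@2 stall=0 (-) EX@3 MEM@4 WB@5
I1 add r1 <- r2,r4: IF@2 ID@3 stall=0 (-) EX@4 MEM@5 WB@6
I2 mul r5 <- r1,r3: IF@3 ID@4 stall=2 (RAW on I1.r1 (WB@6)) EX@7 MEM@8 WB@9
I3 mul r3 <- r5,r5: IF@4 ID@7 stall=2 (RAW on I2.r5 (WB@9)) EX@10 MEM@11 WB@12
I4 add r3 <- r2,r2: IF@7 ID@10 stall=0 (-) EX@11 MEM@12 WB@13

Answer: 13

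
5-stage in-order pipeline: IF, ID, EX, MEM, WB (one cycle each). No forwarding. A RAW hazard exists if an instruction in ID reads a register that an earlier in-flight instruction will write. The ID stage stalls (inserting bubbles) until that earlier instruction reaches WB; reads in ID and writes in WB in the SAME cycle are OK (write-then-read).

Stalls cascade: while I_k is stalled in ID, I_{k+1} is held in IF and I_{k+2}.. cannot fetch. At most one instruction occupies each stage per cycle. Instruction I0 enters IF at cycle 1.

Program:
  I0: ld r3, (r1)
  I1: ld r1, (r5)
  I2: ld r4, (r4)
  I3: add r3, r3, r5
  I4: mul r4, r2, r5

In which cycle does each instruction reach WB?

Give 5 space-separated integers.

Answer: 5 6 7 8 9

Derivation:
I0 ld r3 <- r1: IF@1 ID@2 stall=0 (-) EX@3 MEM@4 WB@5
I1 ld r1 <- r5: IF@2 ID@3 stall=0 (-) EX@4 MEM@5 WB@6
I2 ld r4 <- r4: IF@3 ID@4 stall=0 (-) EX@5 MEM@6 WB@7
I3 add r3 <- r3,r5: IF@4 ID@5 stall=0 (-) EX@6 MEM@7 WB@8
I4 mul r4 <- r2,r5: IF@5 ID@6 stall=0 (-) EX@7 MEM@8 WB@9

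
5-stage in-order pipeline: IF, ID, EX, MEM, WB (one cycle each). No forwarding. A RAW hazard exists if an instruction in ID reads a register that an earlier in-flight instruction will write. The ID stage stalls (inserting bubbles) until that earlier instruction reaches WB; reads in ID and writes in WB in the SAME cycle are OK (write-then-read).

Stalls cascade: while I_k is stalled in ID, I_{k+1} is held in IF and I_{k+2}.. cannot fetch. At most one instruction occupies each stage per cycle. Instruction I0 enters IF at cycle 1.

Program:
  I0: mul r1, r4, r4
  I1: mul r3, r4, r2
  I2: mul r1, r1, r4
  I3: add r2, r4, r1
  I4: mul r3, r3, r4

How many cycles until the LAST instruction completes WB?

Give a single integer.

Answer: 12

Derivation:
I0 mul r1 <- r4,r4: IF@1 ID@2 stall=0 (-) EX@3 MEM@4 WB@5
I1 mul r3 <- r4,r2: IF@2 ID@3 stall=0 (-) EX@4 MEM@5 WB@6
I2 mul r1 <- r1,r4: IF@3 ID@4 stall=1 (RAW on I0.r1 (WB@5)) EX@6 MEM@7 WB@8
I3 add r2 <- r4,r1: IF@4 ID@6 stall=2 (RAW on I2.r1 (WB@8)) EX@9 MEM@10 WB@11
I4 mul r3 <- r3,r4: IF@6 ID@9 stall=0 (-) EX@10 MEM@11 WB@12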